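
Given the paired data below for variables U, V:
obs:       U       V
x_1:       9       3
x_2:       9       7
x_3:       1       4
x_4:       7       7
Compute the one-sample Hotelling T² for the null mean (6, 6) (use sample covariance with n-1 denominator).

Step 1 — sample mean vector:
  mean(U) = (9 + 9 + 1 + 7) / 4 = 26/4 = 6.5
  mean(V) = (3 + 7 + 4 + 7) / 4 = 21/4 = 5.25
  x̄ = (6.5, 5.25),  deviation x̄ - mu_0 = (6.5, 5.25) - (6, 6) = (0.5, -0.75).

Step 2 — sample covariance matrix, S[i,j] = (1/(n-1)) · Σ_k (x_{k,i} - mean_i) · (x_{k,j} - mean_j), divisor n-1 = 3:
  S[U,U] = ((2.5)·(2.5) + (2.5)·(2.5) + (-5.5)·(-5.5) + (0.5)·(0.5)) / 3 = 43/3 = 14.3333
  S[U,V] = ((2.5)·(-2.25) + (2.5)·(1.75) + (-5.5)·(-1.25) + (0.5)·(1.75)) / 3 = 6.5/3 = 2.1667
  S[V,V] = ((-2.25)·(-2.25) + (1.75)·(1.75) + (-1.25)·(-1.25) + (1.75)·(1.75)) / 3 = 12.75/3 = 4.25
  S = [[14.3333, 2.1667],
 [2.1667, 4.25]].

Step 3 — invert S. det(S) = 14.3333·4.25 - (2.1667)² = 56.2222.
  S^{-1} = (1/det) · [[d, -b], [-b, a]] = [[0.0756, -0.0385],
 [-0.0385, 0.2549]].

Step 4 — quadratic form (x̄ - mu_0)^T · S^{-1} · (x̄ - mu_0):
  S^{-1} · (x̄ - mu_0) = (0.0667, -0.2105),
  (x̄ - mu_0)^T · [...] = (0.5)·(0.0667) + (-0.75)·(-0.2105) = 0.1912.

Step 5 — scale by n: T² = 4 · 0.1912 = 0.7648.

T² ≈ 0.7648


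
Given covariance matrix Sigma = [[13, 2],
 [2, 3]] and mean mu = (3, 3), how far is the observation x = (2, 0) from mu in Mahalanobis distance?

Step 1 — centre the observation: (x - mu) = (-1, -3).

Step 2 — invert Sigma. det(Sigma) = 13·3 - (2)² = 35.
  Sigma^{-1} = (1/det) · [[d, -b], [-b, a]] = [[0.0857, -0.0571],
 [-0.0571, 0.3714]].

Step 3 — form the quadratic (x - mu)^T · Sigma^{-1} · (x - mu):
  Sigma^{-1} · (x - mu) = (0.0857, -1.0571).
  (x - mu)^T · [Sigma^{-1} · (x - mu)] = (-1)·(0.0857) + (-3)·(-1.0571) = 3.0857.

Step 4 — take square root: d = √(3.0857) ≈ 1.7566.

d(x, mu) = √(3.0857) ≈ 1.7566


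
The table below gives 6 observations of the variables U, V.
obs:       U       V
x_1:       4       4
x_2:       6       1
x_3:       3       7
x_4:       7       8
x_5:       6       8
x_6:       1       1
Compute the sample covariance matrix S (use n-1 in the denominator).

Step 1 — column means:
  mean(U) = (4 + 6 + 3 + 7 + 6 + 1) / 6 = 27/6 = 4.5
  mean(V) = (4 + 1 + 7 + 8 + 8 + 1) / 6 = 29/6 = 4.8333

Step 2 — sample covariance S[i,j] = (1/(n-1)) · Σ_k (x_{k,i} - mean_i) · (x_{k,j} - mean_j), with n-1 = 5.
  S[U,U] = ((-0.5)·(-0.5) + (1.5)·(1.5) + (-1.5)·(-1.5) + (2.5)·(2.5) + (1.5)·(1.5) + (-3.5)·(-3.5)) / 5 = 25.5/5 = 5.1
  S[U,V] = ((-0.5)·(-0.8333) + (1.5)·(-3.8333) + (-1.5)·(2.1667) + (2.5)·(3.1667) + (1.5)·(3.1667) + (-3.5)·(-3.8333)) / 5 = 17.5/5 = 3.5
  S[V,V] = ((-0.8333)·(-0.8333) + (-3.8333)·(-3.8333) + (2.1667)·(2.1667) + (3.1667)·(3.1667) + (3.1667)·(3.1667) + (-3.8333)·(-3.8333)) / 5 = 54.8333/5 = 10.9667

S is symmetric (S[j,i] = S[i,j]). Assembling:

S = [[5.1, 3.5],
 [3.5, 10.9667]]


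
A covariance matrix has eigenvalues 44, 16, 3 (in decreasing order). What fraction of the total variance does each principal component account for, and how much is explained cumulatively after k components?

Step 1 — total variance = trace(Sigma) = Σ λ_i = 44 + 16 + 3 = 63.

Step 2 — fraction explained by component i = λ_i / Σ λ:
  PC1: 44/63 = 0.6984
  PC2: 16/63 = 0.254
  PC3: 3/63 = 0.0476

Step 3 — cumulative fraction after k components = (λ_1 + ... + λ_k) / Σ λ:
  k = 1: 44/63 = 0.6984
  k = 2: (44 + 16)/63 = 60/63 = 0.9524
  k = 3: (44 + 16 + 3)/63 = 63/63 = 1

Summary (fraction, with percent):

explained: PC1 0.6984 (69.84%), PC2 0.254 (25.4%), PC3 0.0476 (4.76%);  cumulative: 0.6984, 0.9524, 1


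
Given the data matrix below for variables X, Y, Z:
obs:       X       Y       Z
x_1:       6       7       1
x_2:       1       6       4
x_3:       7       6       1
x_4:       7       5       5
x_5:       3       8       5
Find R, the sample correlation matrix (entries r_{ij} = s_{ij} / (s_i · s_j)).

Step 1 — column means:
  mean(X) = (6 + 1 + 7 + 7 + 3) / 5 = 24/5 = 4.8
  mean(Y) = (7 + 6 + 6 + 5 + 8) / 5 = 32/5 = 6.4
  mean(Z) = (1 + 4 + 1 + 5 + 5) / 5 = 16/5 = 3.2

Step 2 — sample variances and covariances s[i,j] = (1/(n-1)) · Σ_k (x_{k,i} - mean_i) · (x_{k,j} - mean_j), with n-1 = 4:
  s[X,X] = ((1.2)·(1.2) + (-3.8)·(-3.8) + (2.2)·(2.2) + (2.2)·(2.2) + (-1.8)·(-1.8)) / 4 = 28.8/4 = 7.2
  s[X,Y] = ((1.2)·(0.6) + (-3.8)·(-0.4) + (2.2)·(-0.4) + (2.2)·(-1.4) + (-1.8)·(1.6)) / 4 = -4.6/4 = -1.15
  s[X,Z] = ((1.2)·(-2.2) + (-3.8)·(0.8) + (2.2)·(-2.2) + (2.2)·(1.8) + (-1.8)·(1.8)) / 4 = -9.8/4 = -2.45
  s[Y,Y] = ((0.6)·(0.6) + (-0.4)·(-0.4) + (-0.4)·(-0.4) + (-1.4)·(-1.4) + (1.6)·(1.6)) / 4 = 5.2/4 = 1.3
  s[Y,Z] = ((0.6)·(-2.2) + (-0.4)·(0.8) + (-0.4)·(-2.2) + (-1.4)·(1.8) + (1.6)·(1.8)) / 4 = -0.4/4 = -0.1
  s[Z,Z] = ((-2.2)·(-2.2) + (0.8)·(0.8) + (-2.2)·(-2.2) + (1.8)·(1.8) + (1.8)·(1.8)) / 4 = 16.8/4 = 4.2
  Sample standard deviations s_i = √(s[i,i]):
  s(X) = √(7.2) = 2.6833
  s(Y) = √(1.3) = 1.1402
  s(Z) = √(4.2) = 2.0494

Step 3 — r_{ij} = s_{ij} / (s_i · s_j):
  r[X,X] = 1 (diagonal).
  r[X,Y] = -1.15 / (2.6833 · 1.1402) = -1.15 / 3.0594 = -0.3759
  r[X,Z] = -2.45 / (2.6833 · 2.0494) = -2.45 / 5.4991 = -0.4455
  r[Y,Y] = 1 (diagonal).
  r[Y,Z] = -0.1 / (1.1402 · 2.0494) = -0.1 / 2.3367 = -0.0428
  r[Z,Z] = 1 (diagonal).

R is symmetric with unit diagonal. Assembling:

R = [[1, -0.3759, -0.4455],
 [-0.3759, 1, -0.0428],
 [-0.4455, -0.0428, 1]]


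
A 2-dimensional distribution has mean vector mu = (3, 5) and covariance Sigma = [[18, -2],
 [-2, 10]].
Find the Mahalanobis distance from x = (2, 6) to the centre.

Step 1 — centre the observation: (x - mu) = (-1, 1).

Step 2 — invert Sigma. det(Sigma) = 18·10 - (-2)² = 176.
  Sigma^{-1} = (1/det) · [[d, -b], [-b, a]] = [[0.0568, 0.0114],
 [0.0114, 0.1023]].

Step 3 — form the quadratic (x - mu)^T · Sigma^{-1} · (x - mu):
  Sigma^{-1} · (x - mu) = (-0.0455, 0.0909).
  (x - mu)^T · [Sigma^{-1} · (x - mu)] = (-1)·(-0.0455) + (1)·(0.0909) = 0.1364.

Step 4 — take square root: d = √(0.1364) ≈ 0.3693.

d(x, mu) = √(0.1364) ≈ 0.3693


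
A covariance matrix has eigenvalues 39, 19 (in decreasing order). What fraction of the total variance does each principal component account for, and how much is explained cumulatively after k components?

Step 1 — total variance = trace(Sigma) = Σ λ_i = 39 + 19 = 58.

Step 2 — fraction explained by component i = λ_i / Σ λ:
  PC1: 39/58 = 0.6724
  PC2: 19/58 = 0.3276

Step 3 — cumulative fraction after k components = (λ_1 + ... + λ_k) / Σ λ:
  k = 1: 39/58 = 0.6724
  k = 2: (39 + 19)/58 = 58/58 = 1

Summary (fraction, with percent):

explained: PC1 0.6724 (67.24%), PC2 0.3276 (32.76%);  cumulative: 0.6724, 1


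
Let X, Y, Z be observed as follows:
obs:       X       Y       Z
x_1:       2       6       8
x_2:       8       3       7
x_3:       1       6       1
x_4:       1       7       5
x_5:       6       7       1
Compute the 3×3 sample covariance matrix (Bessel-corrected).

Step 1 — column means:
  mean(X) = (2 + 8 + 1 + 1 + 6) / 5 = 18/5 = 3.6
  mean(Y) = (6 + 3 + 6 + 7 + 7) / 5 = 29/5 = 5.8
  mean(Z) = (8 + 7 + 1 + 5 + 1) / 5 = 22/5 = 4.4

Step 2 — sample covariance S[i,j] = (1/(n-1)) · Σ_k (x_{k,i} - mean_i) · (x_{k,j} - mean_j), with n-1 = 4.
  S[X,X] = ((-1.6)·(-1.6) + (4.4)·(4.4) + (-2.6)·(-2.6) + (-2.6)·(-2.6) + (2.4)·(2.4)) / 4 = 41.2/4 = 10.3
  S[X,Y] = ((-1.6)·(0.2) + (4.4)·(-2.8) + (-2.6)·(0.2) + (-2.6)·(1.2) + (2.4)·(1.2)) / 4 = -13.4/4 = -3.35
  S[X,Z] = ((-1.6)·(3.6) + (4.4)·(2.6) + (-2.6)·(-3.4) + (-2.6)·(0.6) + (2.4)·(-3.4)) / 4 = 4.8/4 = 1.2
  S[Y,Y] = ((0.2)·(0.2) + (-2.8)·(-2.8) + (0.2)·(0.2) + (1.2)·(1.2) + (1.2)·(1.2)) / 4 = 10.8/4 = 2.7
  S[Y,Z] = ((0.2)·(3.6) + (-2.8)·(2.6) + (0.2)·(-3.4) + (1.2)·(0.6) + (1.2)·(-3.4)) / 4 = -10.6/4 = -2.65
  S[Z,Z] = ((3.6)·(3.6) + (2.6)·(2.6) + (-3.4)·(-3.4) + (0.6)·(0.6) + (-3.4)·(-3.4)) / 4 = 43.2/4 = 10.8

S is symmetric (S[j,i] = S[i,j]). Assembling:

S = [[10.3, -3.35, 1.2],
 [-3.35, 2.7, -2.65],
 [1.2, -2.65, 10.8]]


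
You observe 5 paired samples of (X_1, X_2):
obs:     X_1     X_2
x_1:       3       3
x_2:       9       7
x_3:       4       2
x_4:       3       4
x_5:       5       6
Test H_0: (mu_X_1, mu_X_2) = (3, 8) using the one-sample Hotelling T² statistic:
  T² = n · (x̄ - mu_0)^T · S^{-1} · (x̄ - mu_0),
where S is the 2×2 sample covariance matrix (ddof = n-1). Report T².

Step 1 — sample mean vector:
  mean(X_1) = (3 + 9 + 4 + 3 + 5) / 5 = 24/5 = 4.8
  mean(X_2) = (3 + 7 + 2 + 4 + 6) / 5 = 22/5 = 4.4
  x̄ = (4.8, 4.4),  deviation x̄ - mu_0 = (4.8, 4.4) - (3, 8) = (1.8, -3.6).

Step 2 — sample covariance matrix, S[i,j] = (1/(n-1)) · Σ_k (x_{k,i} - mean_i) · (x_{k,j} - mean_j), divisor n-1 = 4:
  S[X_1,X_1] = ((-1.8)·(-1.8) + (4.2)·(4.2) + (-0.8)·(-0.8) + (-1.8)·(-1.8) + (0.2)·(0.2)) / 4 = 24.8/4 = 6.2
  S[X_1,X_2] = ((-1.8)·(-1.4) + (4.2)·(2.6) + (-0.8)·(-2.4) + (-1.8)·(-0.4) + (0.2)·(1.6)) / 4 = 16.4/4 = 4.1
  S[X_2,X_2] = ((-1.4)·(-1.4) + (2.6)·(2.6) + (-2.4)·(-2.4) + (-0.4)·(-0.4) + (1.6)·(1.6)) / 4 = 17.2/4 = 4.3
  S = [[6.2, 4.1],
 [4.1, 4.3]].

Step 3 — invert S. det(S) = 6.2·4.3 - (4.1)² = 9.85.
  S^{-1} = (1/det) · [[d, -b], [-b, a]] = [[0.4365, -0.4162],
 [-0.4162, 0.6294]].

Step 4 — quadratic form (x̄ - mu_0)^T · S^{-1} · (x̄ - mu_0):
  S^{-1} · (x̄ - mu_0) = (2.2843, -3.0152),
  (x̄ - mu_0)^T · [...] = (1.8)·(2.2843) + (-3.6)·(-3.0152) = 14.9665.

Step 5 — scale by n: T² = 5 · 14.9665 = 74.8325.

T² ≈ 74.8325


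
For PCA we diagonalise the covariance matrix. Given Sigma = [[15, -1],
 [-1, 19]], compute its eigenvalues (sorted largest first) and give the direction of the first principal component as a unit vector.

Step 1 — characteristic polynomial of 2×2 Sigma:
  det(Sigma - λI) = λ² - trace · λ + det = 0.
  trace = 15 + 19 = 34, det = 15·19 - (-1)² = 284.
Step 2 — discriminant:
  Δ = trace² - 4·det = 1156 - 1136 = 20.
Step 3 — eigenvalues:
  λ = (trace ± √Δ)/2 = (34 ± 4.4721)/2,
  λ_1 = 19.2361,  λ_2 = 14.7639.

Step 4 — unit eigenvector for λ_1: solve (Sigma - λ_1 I)v = 0. First row:
  (15 - 19.2361)·v_x + (-1)·v_y = 0, i.e. (-4.2361)·v_x + (-1)·v_y = 0,
  so v ∝ (b, λ_1 - a) = (-1, 4.2361); multiply by -1 so the first entry is positive: u = (1, -4.2361).
  ||u|| = √((1)² + (-4.2361)²) = √(18.9443) ≈ 4.3525,
  v_1 = u/||u|| ≈ (0.2298, -0.9732) (||v_1|| = 1).

λ_1 = 19.2361,  λ_2 = 14.7639;  v_1 ≈ (0.2298, -0.9732)


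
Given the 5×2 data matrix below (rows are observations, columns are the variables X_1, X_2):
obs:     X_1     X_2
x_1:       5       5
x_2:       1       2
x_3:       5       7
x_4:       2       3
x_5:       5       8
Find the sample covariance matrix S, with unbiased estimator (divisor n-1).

Step 1 — column means:
  mean(X_1) = (5 + 1 + 5 + 2 + 5) / 5 = 18/5 = 3.6
  mean(X_2) = (5 + 2 + 7 + 3 + 8) / 5 = 25/5 = 5

Step 2 — sample covariance S[i,j] = (1/(n-1)) · Σ_k (x_{k,i} - mean_i) · (x_{k,j} - mean_j), with n-1 = 4.
  S[X_1,X_1] = ((1.4)·(1.4) + (-2.6)·(-2.6) + (1.4)·(1.4) + (-1.6)·(-1.6) + (1.4)·(1.4)) / 4 = 15.2/4 = 3.8
  S[X_1,X_2] = ((1.4)·(0) + (-2.6)·(-3) + (1.4)·(2) + (-1.6)·(-2) + (1.4)·(3)) / 4 = 18/4 = 4.5
  S[X_2,X_2] = ((0)·(0) + (-3)·(-3) + (2)·(2) + (-2)·(-2) + (3)·(3)) / 4 = 26/4 = 6.5

S is symmetric (S[j,i] = S[i,j]). Assembling:

S = [[3.8, 4.5],
 [4.5, 6.5]]


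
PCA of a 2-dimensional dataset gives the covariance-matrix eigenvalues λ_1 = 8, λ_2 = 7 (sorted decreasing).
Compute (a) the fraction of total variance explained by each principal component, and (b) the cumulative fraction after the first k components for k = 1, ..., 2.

Step 1 — total variance = trace(Sigma) = Σ λ_i = 8 + 7 = 15.

Step 2 — fraction explained by component i = λ_i / Σ λ:
  PC1: 8/15 = 0.5333
  PC2: 7/15 = 0.4667

Step 3 — cumulative fraction after k components = (λ_1 + ... + λ_k) / Σ λ:
  k = 1: 8/15 = 0.5333
  k = 2: (8 + 7)/15 = 15/15 = 1

Summary (fraction, with percent):

explained: PC1 0.5333 (53.33%), PC2 0.4667 (46.67%);  cumulative: 0.5333, 1


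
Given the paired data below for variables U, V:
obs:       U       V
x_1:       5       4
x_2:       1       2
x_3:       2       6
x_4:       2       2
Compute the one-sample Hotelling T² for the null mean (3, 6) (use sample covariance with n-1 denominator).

Step 1 — sample mean vector:
  mean(U) = (5 + 1 + 2 + 2) / 4 = 10/4 = 2.5
  mean(V) = (4 + 2 + 6 + 2) / 4 = 14/4 = 3.5
  x̄ = (2.5, 3.5),  deviation x̄ - mu_0 = (2.5, 3.5) - (3, 6) = (-0.5, -2.5).

Step 2 — sample covariance matrix, S[i,j] = (1/(n-1)) · Σ_k (x_{k,i} - mean_i) · (x_{k,j} - mean_j), divisor n-1 = 3:
  S[U,U] = ((2.5)·(2.5) + (-1.5)·(-1.5) + (-0.5)·(-0.5) + (-0.5)·(-0.5)) / 3 = 9/3 = 3
  S[U,V] = ((2.5)·(0.5) + (-1.5)·(-1.5) + (-0.5)·(2.5) + (-0.5)·(-1.5)) / 3 = 3/3 = 1
  S[V,V] = ((0.5)·(0.5) + (-1.5)·(-1.5) + (2.5)·(2.5) + (-1.5)·(-1.5)) / 3 = 11/3 = 3.6667
  S = [[3, 1],
 [1, 3.6667]].

Step 3 — invert S. det(S) = 3·3.6667 - (1)² = 10.
  S^{-1} = (1/det) · [[d, -b], [-b, a]] = [[0.3667, -0.1],
 [-0.1, 0.3]].

Step 4 — quadratic form (x̄ - mu_0)^T · S^{-1} · (x̄ - mu_0):
  S^{-1} · (x̄ - mu_0) = (0.0667, -0.7),
  (x̄ - mu_0)^T · [...] = (-0.5)·(0.0667) + (-2.5)·(-0.7) = 1.7167.

Step 5 — scale by n: T² = 4 · 1.7167 = 6.8667.

T² ≈ 6.8667


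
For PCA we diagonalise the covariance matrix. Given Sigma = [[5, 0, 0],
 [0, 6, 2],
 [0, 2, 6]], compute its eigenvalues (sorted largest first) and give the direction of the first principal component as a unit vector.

Step 1 — characteristic polynomial p(λ) = det(λI - Sigma) = λ³ - tr·λ² + c_1·λ - det, where tr = trace, c_1 = sum of the principal 2×2 minors, det = det(Sigma):
  tr = 5 + 6 + 6 = 17,
  c_1 = (5·6 - (0)²) + (5·6 - (0)²) + (6·6 - (2)²) = 30 + 30 + 32 = 92,
  det = 5·(6·6 - (2)²) - (0)·((0)·6 - (2)·(0)) + (0)·((0)·(2) - 6·(0)) = 5·(32) - (0)·(0) + (0)·(0) = 160.
  So p(λ) = λ³ - 17λ² + 92λ - 160.
Step 2 — look for an integer root (rational root theorem: any rational root is an integer divisor of 160). Testing λ = 4:
  p(4) = 64 - 272 + 368 - 160 = 0  ✓
  Dividing out (λ - 4): p(λ) = (λ - 4)(λ² - 13λ + 40).
Step 3 — remaining eigenvalues from the quadratic λ² - 13λ + 40 = 0:
  Δ = 13² - 4·40 = 169 - 160 = 9,  λ = (13 ± √9)/2 = (13 ± 3)/2 = 8 or 5.
  Sorted: λ_1 = 8,  λ_2 = 5,  λ_3 = 4  (check: sum = 17 = tr ✓).

Step 4 — unit eigenvector for λ_1 = 8: v spans the null space of (Sigma - λ_1 I), whose rows are
  r_1 = (-3, 0, 0),  r_2 = (0, -2, 2),  r_3 = (0, 2, -2).
  v is orthogonal to every row, so take v ∝ r_1 × r_2 = ((0)·(2) - (0)·(-2), (0)·(0) - (-3)·(2), (-3)·(-2) - (0)·(0)) = (0, 6, 6).
  Rescale (divide by 6): u = (0, 1, 1).
  ||u|| = √((0)² + (1)² + (1)²) = √(2) ≈ 1.4142,  v_1 = u/||u|| ≈ (0, 0.7071, 0.7071) (||v_1|| = 1).

λ_1 = 8,  λ_2 = 5,  λ_3 = 4;  v_1 ≈ (0, 0.7071, 0.7071)


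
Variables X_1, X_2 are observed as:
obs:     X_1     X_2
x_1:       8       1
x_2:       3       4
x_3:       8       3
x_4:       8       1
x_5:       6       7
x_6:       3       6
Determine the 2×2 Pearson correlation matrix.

Step 1 — column means:
  mean(X_1) = (8 + 3 + 8 + 8 + 6 + 3) / 6 = 36/6 = 6
  mean(X_2) = (1 + 4 + 3 + 1 + 7 + 6) / 6 = 22/6 = 3.6667

Step 2 — sample variances and covariances s[i,j] = (1/(n-1)) · Σ_k (x_{k,i} - mean_i) · (x_{k,j} - mean_j), with n-1 = 5:
  s[X_1,X_1] = ((2)·(2) + (-3)·(-3) + (2)·(2) + (2)·(2) + (0)·(0) + (-3)·(-3)) / 5 = 30/5 = 6
  s[X_1,X_2] = ((2)·(-2.6667) + (-3)·(0.3333) + (2)·(-0.6667) + (2)·(-2.6667) + (0)·(3.3333) + (-3)·(2.3333)) / 5 = -20/5 = -4
  s[X_2,X_2] = ((-2.6667)·(-2.6667) + (0.3333)·(0.3333) + (-0.6667)·(-0.6667) + (-2.6667)·(-2.6667) + (3.3333)·(3.3333) + (2.3333)·(2.3333)) / 5 = 31.3333/5 = 6.2667
  Sample standard deviations s_i = √(s[i,i]):
  s(X_1) = √(6) = 2.4495
  s(X_2) = √(6.2667) = 2.5033

Step 3 — r_{ij} = s_{ij} / (s_i · s_j):
  r[X_1,X_1] = 1 (diagonal).
  r[X_1,X_2] = -4 / (2.4495 · 2.5033) = -4 / 6.1319 = -0.6523
  r[X_2,X_2] = 1 (diagonal).

R is symmetric with unit diagonal. Assembling:

R = [[1, -0.6523],
 [-0.6523, 1]]


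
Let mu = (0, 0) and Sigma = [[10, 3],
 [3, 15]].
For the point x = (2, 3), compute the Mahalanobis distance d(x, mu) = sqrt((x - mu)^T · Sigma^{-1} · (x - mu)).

Step 1 — centre the observation: (x - mu) = (2, 3).

Step 2 — invert Sigma. det(Sigma) = 10·15 - (3)² = 141.
  Sigma^{-1} = (1/det) · [[d, -b], [-b, a]] = [[0.1064, -0.0213],
 [-0.0213, 0.0709]].

Step 3 — form the quadratic (x - mu)^T · Sigma^{-1} · (x - mu):
  Sigma^{-1} · (x - mu) = (0.1489, 0.1702).
  (x - mu)^T · [Sigma^{-1} · (x - mu)] = (2)·(0.1489) + (3)·(0.1702) = 0.8085.

Step 4 — take square root: d = √(0.8085) ≈ 0.8992.

d(x, mu) = √(0.8085) ≈ 0.8992


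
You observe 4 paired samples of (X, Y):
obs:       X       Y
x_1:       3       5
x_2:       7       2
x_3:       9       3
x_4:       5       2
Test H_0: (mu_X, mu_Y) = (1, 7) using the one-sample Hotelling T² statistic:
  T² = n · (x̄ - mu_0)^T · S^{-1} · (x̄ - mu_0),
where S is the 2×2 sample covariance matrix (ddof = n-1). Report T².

Step 1 — sample mean vector:
  mean(X) = (3 + 7 + 9 + 5) / 4 = 24/4 = 6
  mean(Y) = (5 + 2 + 3 + 2) / 4 = 12/4 = 3
  x̄ = (6, 3),  deviation x̄ - mu_0 = (6, 3) - (1, 7) = (5, -4).

Step 2 — sample covariance matrix, S[i,j] = (1/(n-1)) · Σ_k (x_{k,i} - mean_i) · (x_{k,j} - mean_j), divisor n-1 = 3:
  S[X,X] = ((-3)·(-3) + (1)·(1) + (3)·(3) + (-1)·(-1)) / 3 = 20/3 = 6.6667
  S[X,Y] = ((-3)·(2) + (1)·(-1) + (3)·(0) + (-1)·(-1)) / 3 = -6/3 = -2
  S[Y,Y] = ((2)·(2) + (-1)·(-1) + (0)·(0) + (-1)·(-1)) / 3 = 6/3 = 2
  S = [[6.6667, -2],
 [-2, 2]].

Step 3 — invert S. det(S) = 6.6667·2 - (-2)² = 9.3333.
  S^{-1} = (1/det) · [[d, -b], [-b, a]] = [[0.2143, 0.2143],
 [0.2143, 0.7143]].

Step 4 — quadratic form (x̄ - mu_0)^T · S^{-1} · (x̄ - mu_0):
  S^{-1} · (x̄ - mu_0) = (0.2143, -1.7857),
  (x̄ - mu_0)^T · [...] = (5)·(0.2143) + (-4)·(-1.7857) = 8.2143.

Step 5 — scale by n: T² = 4 · 8.2143 = 32.8571.

T² ≈ 32.8571


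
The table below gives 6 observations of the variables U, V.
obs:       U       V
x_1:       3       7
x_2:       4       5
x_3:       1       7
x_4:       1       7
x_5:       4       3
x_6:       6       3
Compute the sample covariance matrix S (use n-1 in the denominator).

Step 1 — column means:
  mean(U) = (3 + 4 + 1 + 1 + 4 + 6) / 6 = 19/6 = 3.1667
  mean(V) = (7 + 5 + 7 + 7 + 3 + 3) / 6 = 32/6 = 5.3333

Step 2 — sample covariance S[i,j] = (1/(n-1)) · Σ_k (x_{k,i} - mean_i) · (x_{k,j} - mean_j), with n-1 = 5.
  S[U,U] = ((-0.1667)·(-0.1667) + (0.8333)·(0.8333) + (-2.1667)·(-2.1667) + (-2.1667)·(-2.1667) + (0.8333)·(0.8333) + (2.8333)·(2.8333)) / 5 = 18.8333/5 = 3.7667
  S[U,V] = ((-0.1667)·(1.6667) + (0.8333)·(-0.3333) + (-2.1667)·(1.6667) + (-2.1667)·(1.6667) + (0.8333)·(-2.3333) + (2.8333)·(-2.3333)) / 5 = -16.3333/5 = -3.2667
  S[V,V] = ((1.6667)·(1.6667) + (-0.3333)·(-0.3333) + (1.6667)·(1.6667) + (1.6667)·(1.6667) + (-2.3333)·(-2.3333) + (-2.3333)·(-2.3333)) / 5 = 19.3333/5 = 3.8667

S is symmetric (S[j,i] = S[i,j]). Assembling:

S = [[3.7667, -3.2667],
 [-3.2667, 3.8667]]


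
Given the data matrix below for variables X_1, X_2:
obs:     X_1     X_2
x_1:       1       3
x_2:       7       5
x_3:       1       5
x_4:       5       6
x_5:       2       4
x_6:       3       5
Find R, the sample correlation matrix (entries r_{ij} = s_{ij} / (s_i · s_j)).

Step 1 — column means:
  mean(X_1) = (1 + 7 + 1 + 5 + 2 + 3) / 6 = 19/6 = 3.1667
  mean(X_2) = (3 + 5 + 5 + 6 + 4 + 5) / 6 = 28/6 = 4.6667

Step 2 — sample variances and covariances s[i,j] = (1/(n-1)) · Σ_k (x_{k,i} - mean_i) · (x_{k,j} - mean_j), with n-1 = 5:
  s[X_1,X_1] = ((-2.1667)·(-2.1667) + (3.8333)·(3.8333) + (-2.1667)·(-2.1667) + (1.8333)·(1.8333) + (-1.1667)·(-1.1667) + (-0.1667)·(-0.1667)) / 5 = 28.8333/5 = 5.7667
  s[X_1,X_2] = ((-2.1667)·(-1.6667) + (3.8333)·(0.3333) + (-2.1667)·(0.3333) + (1.8333)·(1.3333) + (-1.1667)·(-0.6667) + (-0.1667)·(0.3333)) / 5 = 7.3333/5 = 1.4667
  s[X_2,X_2] = ((-1.6667)·(-1.6667) + (0.3333)·(0.3333) + (0.3333)·(0.3333) + (1.3333)·(1.3333) + (-0.6667)·(-0.6667) + (0.3333)·(0.3333)) / 5 = 5.3333/5 = 1.0667
  Sample standard deviations s_i = √(s[i,i]):
  s(X_1) = √(5.7667) = 2.4014
  s(X_2) = √(1.0667) = 1.0328

Step 3 — r_{ij} = s_{ij} / (s_i · s_j):
  r[X_1,X_1] = 1 (diagonal).
  r[X_1,X_2] = 1.4667 / (2.4014 · 1.0328) = 1.4667 / 2.4801 = 0.5914
  r[X_2,X_2] = 1 (diagonal).

R is symmetric with unit diagonal. Assembling:

R = [[1, 0.5914],
 [0.5914, 1]]


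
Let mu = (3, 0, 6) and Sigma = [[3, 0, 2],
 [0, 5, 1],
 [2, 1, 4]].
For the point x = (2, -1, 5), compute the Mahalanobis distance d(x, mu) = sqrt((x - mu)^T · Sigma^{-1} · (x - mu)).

Step 1 — centre the observation: (x - mu) = (-1, -1, -1).

Step 2 — invert Sigma (cofactor / det for 3×3, or solve directly):
  Sigma^{-1} = [[0.5135, 0.0541, -0.2703],
 [0.0541, 0.2162, -0.0811],
 [-0.2703, -0.0811, 0.4054]].

Step 3 — form the quadratic (x - mu)^T · Sigma^{-1} · (x - mu):
  Sigma^{-1} · (x - mu) = (-0.2973, -0.1892, -0.0541).
  (x - mu)^T · [Sigma^{-1} · (x - mu)] = (-1)·(-0.2973) + (-1)·(-0.1892) + (-1)·(-0.0541) = 0.5405.

Step 4 — take square root: d = √(0.5405) ≈ 0.7352.

d(x, mu) = √(0.5405) ≈ 0.7352


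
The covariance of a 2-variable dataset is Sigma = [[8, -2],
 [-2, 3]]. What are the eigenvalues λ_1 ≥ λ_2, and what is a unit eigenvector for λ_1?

Step 1 — characteristic polynomial of 2×2 Sigma:
  det(Sigma - λI) = λ² - trace · λ + det = 0.
  trace = 8 + 3 = 11, det = 8·3 - (-2)² = 20.
Step 2 — discriminant:
  Δ = trace² - 4·det = 121 - 80 = 41.
Step 3 — eigenvalues:
  λ = (trace ± √Δ)/2 = (11 ± 6.4031)/2,
  λ_1 = 8.7016,  λ_2 = 2.2984.

Step 4 — unit eigenvector for λ_1: solve (Sigma - λ_1 I)v = 0. First row:
  (8 - 8.7016)·v_x + (-2)·v_y = 0, i.e. (-0.7016)·v_x + (-2)·v_y = 0,
  so v ∝ (b, λ_1 - a) = (-2, 0.7016); multiply by -1 so the first entry is positive: u = (2, -0.7016).
  ||u|| = √((2)² + (-0.7016)²) = √(4.4922) ≈ 2.1195,
  v_1 = u/||u|| ≈ (0.9436, -0.331) (||v_1|| = 1).

λ_1 = 8.7016,  λ_2 = 2.2984;  v_1 ≈ (0.9436, -0.331)


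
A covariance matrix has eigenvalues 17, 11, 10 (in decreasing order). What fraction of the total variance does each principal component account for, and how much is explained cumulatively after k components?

Step 1 — total variance = trace(Sigma) = Σ λ_i = 17 + 11 + 10 = 38.

Step 2 — fraction explained by component i = λ_i / Σ λ:
  PC1: 17/38 = 0.4474
  PC2: 11/38 = 0.2895
  PC3: 10/38 = 0.2632

Step 3 — cumulative fraction after k components = (λ_1 + ... + λ_k) / Σ λ:
  k = 1: 17/38 = 0.4474
  k = 2: (17 + 11)/38 = 28/38 = 0.7368
  k = 3: (17 + 11 + 10)/38 = 38/38 = 1

Summary (fraction, with percent):

explained: PC1 0.4474 (44.74%), PC2 0.2895 (28.95%), PC3 0.2632 (26.32%);  cumulative: 0.4474, 0.7368, 1


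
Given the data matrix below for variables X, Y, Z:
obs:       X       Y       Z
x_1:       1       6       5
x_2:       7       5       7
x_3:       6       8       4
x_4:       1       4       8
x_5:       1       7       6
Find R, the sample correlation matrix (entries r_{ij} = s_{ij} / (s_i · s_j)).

Step 1 — column means:
  mean(X) = (1 + 7 + 6 + 1 + 1) / 5 = 16/5 = 3.2
  mean(Y) = (6 + 5 + 8 + 4 + 7) / 5 = 30/5 = 6
  mean(Z) = (5 + 7 + 4 + 8 + 6) / 5 = 30/5 = 6

Step 2 — sample variances and covariances s[i,j] = (1/(n-1)) · Σ_k (x_{k,i} - mean_i) · (x_{k,j} - mean_j), with n-1 = 4:
  s[X,X] = ((-2.2)·(-2.2) + (3.8)·(3.8) + (2.8)·(2.8) + (-2.2)·(-2.2) + (-2.2)·(-2.2)) / 4 = 36.8/4 = 9.2
  s[X,Y] = ((-2.2)·(0) + (3.8)·(-1) + (2.8)·(2) + (-2.2)·(-2) + (-2.2)·(1)) / 4 = 4/4 = 1
  s[X,Z] = ((-2.2)·(-1) + (3.8)·(1) + (2.8)·(-2) + (-2.2)·(2) + (-2.2)·(0)) / 4 = -4/4 = -1
  s[Y,Y] = ((0)·(0) + (-1)·(-1) + (2)·(2) + (-2)·(-2) + (1)·(1)) / 4 = 10/4 = 2.5
  s[Y,Z] = ((0)·(-1) + (-1)·(1) + (2)·(-2) + (-2)·(2) + (1)·(0)) / 4 = -9/4 = -2.25
  s[Z,Z] = ((-1)·(-1) + (1)·(1) + (-2)·(-2) + (2)·(2) + (0)·(0)) / 4 = 10/4 = 2.5
  Sample standard deviations s_i = √(s[i,i]):
  s(X) = √(9.2) = 3.0332
  s(Y) = √(2.5) = 1.5811
  s(Z) = √(2.5) = 1.5811

Step 3 — r_{ij} = s_{ij} / (s_i · s_j):
  r[X,X] = 1 (diagonal).
  r[X,Y] = 1 / (3.0332 · 1.5811) = 1 / 4.7958 = 0.2085
  r[X,Z] = -1 / (3.0332 · 1.5811) = -1 / 4.7958 = -0.2085
  r[Y,Y] = 1 (diagonal).
  r[Y,Z] = -2.25 / (1.5811 · 1.5811) = -2.25 / 2.5 = -0.9
  r[Z,Z] = 1 (diagonal).

R is symmetric with unit diagonal. Assembling:

R = [[1, 0.2085, -0.2085],
 [0.2085, 1, -0.9],
 [-0.2085, -0.9, 1]]


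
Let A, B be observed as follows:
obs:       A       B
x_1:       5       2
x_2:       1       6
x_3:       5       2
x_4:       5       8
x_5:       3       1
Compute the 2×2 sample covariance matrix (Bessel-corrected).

Step 1 — column means:
  mean(A) = (5 + 1 + 5 + 5 + 3) / 5 = 19/5 = 3.8
  mean(B) = (2 + 6 + 2 + 8 + 1) / 5 = 19/5 = 3.8

Step 2 — sample covariance S[i,j] = (1/(n-1)) · Σ_k (x_{k,i} - mean_i) · (x_{k,j} - mean_j), with n-1 = 4.
  S[A,A] = ((1.2)·(1.2) + (-2.8)·(-2.8) + (1.2)·(1.2) + (1.2)·(1.2) + (-0.8)·(-0.8)) / 4 = 12.8/4 = 3.2
  S[A,B] = ((1.2)·(-1.8) + (-2.8)·(2.2) + (1.2)·(-1.8) + (1.2)·(4.2) + (-0.8)·(-2.8)) / 4 = -3.2/4 = -0.8
  S[B,B] = ((-1.8)·(-1.8) + (2.2)·(2.2) + (-1.8)·(-1.8) + (4.2)·(4.2) + (-2.8)·(-2.8)) / 4 = 36.8/4 = 9.2

S is symmetric (S[j,i] = S[i,j]). Assembling:

S = [[3.2, -0.8],
 [-0.8, 9.2]]


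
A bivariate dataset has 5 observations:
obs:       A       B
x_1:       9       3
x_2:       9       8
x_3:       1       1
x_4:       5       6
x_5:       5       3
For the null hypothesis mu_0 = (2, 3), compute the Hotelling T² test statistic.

Step 1 — sample mean vector:
  mean(A) = (9 + 9 + 1 + 5 + 5) / 5 = 29/5 = 5.8
  mean(B) = (3 + 8 + 1 + 6 + 3) / 5 = 21/5 = 4.2
  x̄ = (5.8, 4.2),  deviation x̄ - mu_0 = (5.8, 4.2) - (2, 3) = (3.8, 1.2).

Step 2 — sample covariance matrix, S[i,j] = (1/(n-1)) · Σ_k (x_{k,i} - mean_i) · (x_{k,j} - mean_j), divisor n-1 = 4:
  S[A,A] = ((3.2)·(3.2) + (3.2)·(3.2) + (-4.8)·(-4.8) + (-0.8)·(-0.8) + (-0.8)·(-0.8)) / 4 = 44.8/4 = 11.2
  S[A,B] = ((3.2)·(-1.2) + (3.2)·(3.8) + (-4.8)·(-3.2) + (-0.8)·(1.8) + (-0.8)·(-1.2)) / 4 = 23.2/4 = 5.8
  S[B,B] = ((-1.2)·(-1.2) + (3.8)·(3.8) + (-3.2)·(-3.2) + (1.8)·(1.8) + (-1.2)·(-1.2)) / 4 = 30.8/4 = 7.7
  S = [[11.2, 5.8],
 [5.8, 7.7]].

Step 3 — invert S. det(S) = 11.2·7.7 - (5.8)² = 52.6.
  S^{-1} = (1/det) · [[d, -b], [-b, a]] = [[0.1464, -0.1103],
 [-0.1103, 0.2129]].

Step 4 — quadratic form (x̄ - mu_0)^T · S^{-1} · (x̄ - mu_0):
  S^{-1} · (x̄ - mu_0) = (0.424, -0.1635),
  (x̄ - mu_0)^T · [...] = (3.8)·(0.424) + (1.2)·(-0.1635) = 1.4148.

Step 5 — scale by n: T² = 5 · 1.4148 = 7.0741.

T² ≈ 7.0741


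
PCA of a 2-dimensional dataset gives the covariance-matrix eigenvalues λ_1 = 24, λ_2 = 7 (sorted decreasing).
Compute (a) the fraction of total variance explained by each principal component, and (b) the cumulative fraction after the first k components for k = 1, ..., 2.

Step 1 — total variance = trace(Sigma) = Σ λ_i = 24 + 7 = 31.

Step 2 — fraction explained by component i = λ_i / Σ λ:
  PC1: 24/31 = 0.7742
  PC2: 7/31 = 0.2258

Step 3 — cumulative fraction after k components = (λ_1 + ... + λ_k) / Σ λ:
  k = 1: 24/31 = 0.7742
  k = 2: (24 + 7)/31 = 31/31 = 1

Summary (fraction, with percent):

explained: PC1 0.7742 (77.42%), PC2 0.2258 (22.58%);  cumulative: 0.7742, 1


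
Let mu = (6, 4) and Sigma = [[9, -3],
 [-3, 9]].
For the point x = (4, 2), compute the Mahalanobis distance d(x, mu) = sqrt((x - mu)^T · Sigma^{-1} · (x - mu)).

Step 1 — centre the observation: (x - mu) = (-2, -2).

Step 2 — invert Sigma. det(Sigma) = 9·9 - (-3)² = 72.
  Sigma^{-1} = (1/det) · [[d, -b], [-b, a]] = [[0.125, 0.0417],
 [0.0417, 0.125]].

Step 3 — form the quadratic (x - mu)^T · Sigma^{-1} · (x - mu):
  Sigma^{-1} · (x - mu) = (-0.3333, -0.3333).
  (x - mu)^T · [Sigma^{-1} · (x - mu)] = (-2)·(-0.3333) + (-2)·(-0.3333) = 1.3333.

Step 4 — take square root: d = √(1.3333) ≈ 1.1547.

d(x, mu) = √(1.3333) ≈ 1.1547


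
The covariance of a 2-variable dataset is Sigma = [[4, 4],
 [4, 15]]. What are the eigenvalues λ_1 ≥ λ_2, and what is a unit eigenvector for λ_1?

Step 1 — characteristic polynomial of 2×2 Sigma:
  det(Sigma - λI) = λ² - trace · λ + det = 0.
  trace = 4 + 15 = 19, det = 4·15 - (4)² = 44.
Step 2 — discriminant:
  Δ = trace² - 4·det = 361 - 176 = 185.
Step 3 — eigenvalues:
  λ = (trace ± √Δ)/2 = (19 ± 13.6015)/2,
  λ_1 = 16.3007,  λ_2 = 2.6993.

Step 4 — unit eigenvector for λ_1: solve (Sigma - λ_1 I)v = 0. First row:
  (4 - 16.3007)·v_x + (4)·v_y = 0, i.e. (-12.3007)·v_x + (4)·v_y = 0,
  so v ∝ (b, λ_1 - a) = (4, 12.3007) = u.
  ||u|| = √((4)² + (12.3007)²) = √(167.3081) ≈ 12.9348,
  v_1 = u/||u|| ≈ (0.3092, 0.951) (||v_1|| = 1).

λ_1 = 16.3007,  λ_2 = 2.6993;  v_1 ≈ (0.3092, 0.951)


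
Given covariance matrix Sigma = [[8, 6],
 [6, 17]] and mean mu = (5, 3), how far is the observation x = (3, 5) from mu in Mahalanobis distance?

Step 1 — centre the observation: (x - mu) = (-2, 2).

Step 2 — invert Sigma. det(Sigma) = 8·17 - (6)² = 100.
  Sigma^{-1} = (1/det) · [[d, -b], [-b, a]] = [[0.17, -0.06],
 [-0.06, 0.08]].

Step 3 — form the quadratic (x - mu)^T · Sigma^{-1} · (x - mu):
  Sigma^{-1} · (x - mu) = (-0.46, 0.28).
  (x - mu)^T · [Sigma^{-1} · (x - mu)] = (-2)·(-0.46) + (2)·(0.28) = 1.48.

Step 4 — take square root: d = √(1.48) ≈ 1.2166.

d(x, mu) = √(1.48) ≈ 1.2166


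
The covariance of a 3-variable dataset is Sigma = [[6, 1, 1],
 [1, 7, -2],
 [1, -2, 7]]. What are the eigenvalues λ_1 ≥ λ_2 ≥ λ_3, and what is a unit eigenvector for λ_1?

Step 1 — characteristic polynomial p(λ) = det(λI - Sigma) = λ³ - tr·λ² + c_1·λ - det, where tr = trace, c_1 = sum of the principal 2×2 minors, det = det(Sigma):
  tr = 6 + 7 + 7 = 20,
  c_1 = (6·7 - (1)²) + (6·7 - (1)²) + (7·7 - (-2)²) = 41 + 41 + 45 = 127,
  det = 6·(7·7 - (-2)²) - (1)·((1)·7 - (-2)·(1)) + (1)·((1)·(-2) - 7·(1)) = 6·(45) - (1)·(9) + (1)·(-9) = 252.
  So p(λ) = λ³ - 20λ² + 127λ - 252.
Step 2 — look for an integer root (rational root theorem: any rational root is an integer divisor of 252). Testing λ = 4:
  p(4) = 64 - 320 + 508 - 252 = 0  ✓
  Dividing out (λ - 4): p(λ) = (λ - 4)(λ² - 16λ + 63).
Step 3 — remaining eigenvalues from the quadratic λ² - 16λ + 63 = 0:
  Δ = 16² - 4·63 = 256 - 252 = 4,  λ = (16 ± √4)/2 = (16 ± 2)/2 = 9 or 7.
  Sorted: λ_1 = 9,  λ_2 = 7,  λ_3 = 4  (check: sum = 20 = tr ✓).

Step 4 — unit eigenvector for λ_1 = 9: v spans the null space of (Sigma - λ_1 I), whose rows are
  r_1 = (-3, 1, 1),  r_2 = (1, -2, -2),  r_3 = (1, -2, -2).
  v is orthogonal to every row, so take v ∝ r_1 × r_2 = ((1)·(-2) - (1)·(-2), (1)·(1) - (-3)·(-2), (-3)·(-2) - (1)·(1)) = (0, -5, 5).
  Rescale (divide by 5; multiply by -1 so the first nonzero entry is positive): u = (0, 1, -1).
  ||u|| = √((0)² + (1)² + (-1)²) = √(2) ≈ 1.4142,  v_1 = u/||u|| ≈ (0, 0.7071, -0.7071) (||v_1|| = 1).

λ_1 = 9,  λ_2 = 7,  λ_3 = 4;  v_1 ≈ (0, 0.7071, -0.7071)


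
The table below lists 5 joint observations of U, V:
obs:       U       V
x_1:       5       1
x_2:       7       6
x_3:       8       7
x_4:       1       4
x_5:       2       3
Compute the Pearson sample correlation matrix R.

Step 1 — column means:
  mean(U) = (5 + 7 + 8 + 1 + 2) / 5 = 23/5 = 4.6
  mean(V) = (1 + 6 + 7 + 4 + 3) / 5 = 21/5 = 4.2

Step 2 — sample variances and covariances s[i,j] = (1/(n-1)) · Σ_k (x_{k,i} - mean_i) · (x_{k,j} - mean_j), with n-1 = 4:
  s[U,U] = ((0.4)·(0.4) + (2.4)·(2.4) + (3.4)·(3.4) + (-3.6)·(-3.6) + (-2.6)·(-2.6)) / 4 = 37.2/4 = 9.3
  s[U,V] = ((0.4)·(-3.2) + (2.4)·(1.8) + (3.4)·(2.8) + (-3.6)·(-0.2) + (-2.6)·(-1.2)) / 4 = 16.4/4 = 4.1
  s[V,V] = ((-3.2)·(-3.2) + (1.8)·(1.8) + (2.8)·(2.8) + (-0.2)·(-0.2) + (-1.2)·(-1.2)) / 4 = 22.8/4 = 5.7
  Sample standard deviations s_i = √(s[i,i]):
  s(U) = √(9.3) = 3.0496
  s(V) = √(5.7) = 2.3875

Step 3 — r_{ij} = s_{ij} / (s_i · s_j):
  r[U,U] = 1 (diagonal).
  r[U,V] = 4.1 / (3.0496 · 2.3875) = 4.1 / 7.2808 = 0.5631
  r[V,V] = 1 (diagonal).

R is symmetric with unit diagonal. Assembling:

R = [[1, 0.5631],
 [0.5631, 1]]


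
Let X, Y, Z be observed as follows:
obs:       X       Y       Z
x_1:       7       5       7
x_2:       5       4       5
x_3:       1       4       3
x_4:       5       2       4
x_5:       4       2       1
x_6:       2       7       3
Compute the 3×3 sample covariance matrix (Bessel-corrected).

Step 1 — column means:
  mean(X) = (7 + 5 + 1 + 5 + 4 + 2) / 6 = 24/6 = 4
  mean(Y) = (5 + 4 + 4 + 2 + 2 + 7) / 6 = 24/6 = 4
  mean(Z) = (7 + 5 + 3 + 4 + 1 + 3) / 6 = 23/6 = 3.8333

Step 2 — sample covariance S[i,j] = (1/(n-1)) · Σ_k (x_{k,i} - mean_i) · (x_{k,j} - mean_j), with n-1 = 5.
  S[X,X] = ((3)·(3) + (1)·(1) + (-3)·(-3) + (1)·(1) + (0)·(0) + (-2)·(-2)) / 5 = 24/5 = 4.8
  S[X,Y] = ((3)·(1) + (1)·(0) + (-3)·(0) + (1)·(-2) + (0)·(-2) + (-2)·(3)) / 5 = -5/5 = -1
  S[X,Z] = ((3)·(3.1667) + (1)·(1.1667) + (-3)·(-0.8333) + (1)·(0.1667) + (0)·(-2.8333) + (-2)·(-0.8333)) / 5 = 15/5 = 3
  S[Y,Y] = ((1)·(1) + (0)·(0) + (0)·(0) + (-2)·(-2) + (-2)·(-2) + (3)·(3)) / 5 = 18/5 = 3.6
  S[Y,Z] = ((1)·(3.1667) + (0)·(1.1667) + (0)·(-0.8333) + (-2)·(0.1667) + (-2)·(-2.8333) + (3)·(-0.8333)) / 5 = 6/5 = 1.2
  S[Z,Z] = ((3.1667)·(3.1667) + (1.1667)·(1.1667) + (-0.8333)·(-0.8333) + (0.1667)·(0.1667) + (-2.8333)·(-2.8333) + (-0.8333)·(-0.8333)) / 5 = 20.8333/5 = 4.1667

S is symmetric (S[j,i] = S[i,j]). Assembling:

S = [[4.8, -1, 3],
 [-1, 3.6, 1.2],
 [3, 1.2, 4.1667]]


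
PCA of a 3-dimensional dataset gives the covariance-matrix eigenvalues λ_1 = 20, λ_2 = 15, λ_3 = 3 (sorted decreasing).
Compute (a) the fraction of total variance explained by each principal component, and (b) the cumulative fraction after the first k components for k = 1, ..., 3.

Step 1 — total variance = trace(Sigma) = Σ λ_i = 20 + 15 + 3 = 38.

Step 2 — fraction explained by component i = λ_i / Σ λ:
  PC1: 20/38 = 0.5263
  PC2: 15/38 = 0.3947
  PC3: 3/38 = 0.0789

Step 3 — cumulative fraction after k components = (λ_1 + ... + λ_k) / Σ λ:
  k = 1: 20/38 = 0.5263
  k = 2: (20 + 15)/38 = 35/38 = 0.9211
  k = 3: (20 + 15 + 3)/38 = 38/38 = 1

Summary (fraction, with percent):

explained: PC1 0.5263 (52.63%), PC2 0.3947 (39.47%), PC3 0.0789 (7.89%);  cumulative: 0.5263, 0.9211, 1


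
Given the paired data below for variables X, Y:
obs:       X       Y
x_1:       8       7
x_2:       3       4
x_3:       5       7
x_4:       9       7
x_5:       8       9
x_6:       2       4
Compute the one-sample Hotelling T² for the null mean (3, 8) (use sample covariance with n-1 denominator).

Step 1 — sample mean vector:
  mean(X) = (8 + 3 + 5 + 9 + 8 + 2) / 6 = 35/6 = 5.8333
  mean(Y) = (7 + 4 + 7 + 7 + 9 + 4) / 6 = 38/6 = 6.3333
  x̄ = (5.8333, 6.3333),  deviation x̄ - mu_0 = (5.8333, 6.3333) - (3, 8) = (2.8333, -1.6667).

Step 2 — sample covariance matrix, S[i,j] = (1/(n-1)) · Σ_k (x_{k,i} - mean_i) · (x_{k,j} - mean_j), divisor n-1 = 5:
  S[X,X] = ((2.1667)·(2.1667) + (-2.8333)·(-2.8333) + (-0.8333)·(-0.8333) + (3.1667)·(3.1667) + (2.1667)·(2.1667) + (-3.8333)·(-3.8333)) / 5 = 42.8333/5 = 8.5667
  S[X,Y] = ((2.1667)·(0.6667) + (-2.8333)·(-2.3333) + (-0.8333)·(0.6667) + (3.1667)·(0.6667) + (2.1667)·(2.6667) + (-3.8333)·(-2.3333)) / 5 = 24.3333/5 = 4.8667
  S[Y,Y] = ((0.6667)·(0.6667) + (-2.3333)·(-2.3333) + (0.6667)·(0.6667) + (0.6667)·(0.6667) + (2.6667)·(2.6667) + (-2.3333)·(-2.3333)) / 5 = 19.3333/5 = 3.8667
  S = [[8.5667, 4.8667],
 [4.8667, 3.8667]].

Step 3 — invert S. det(S) = 8.5667·3.8667 - (4.8667)² = 9.44.
  S^{-1} = (1/det) · [[d, -b], [-b, a]] = [[0.4096, -0.5155],
 [-0.5155, 0.9075]].

Step 4 — quadratic form (x̄ - mu_0)^T · S^{-1} · (x̄ - mu_0):
  S^{-1} · (x̄ - mu_0) = (2.0198, -2.9732),
  (x̄ - mu_0)^T · [...] = (2.8333)·(2.0198) + (-1.6667)·(-2.9732) = 10.678.

Step 5 — scale by n: T² = 6 · 10.678 = 64.0678.

T² ≈ 64.0678


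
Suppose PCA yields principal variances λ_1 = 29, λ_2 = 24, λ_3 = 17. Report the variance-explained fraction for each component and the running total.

Step 1 — total variance = trace(Sigma) = Σ λ_i = 29 + 24 + 17 = 70.

Step 2 — fraction explained by component i = λ_i / Σ λ:
  PC1: 29/70 = 0.4143
  PC2: 24/70 = 0.3429
  PC3: 17/70 = 0.2429

Step 3 — cumulative fraction after k components = (λ_1 + ... + λ_k) / Σ λ:
  k = 1: 29/70 = 0.4143
  k = 2: (29 + 24)/70 = 53/70 = 0.7571
  k = 3: (29 + 24 + 17)/70 = 70/70 = 1

Summary (fraction, with percent):

explained: PC1 0.4143 (41.43%), PC2 0.3429 (34.29%), PC3 0.2429 (24.29%);  cumulative: 0.4143, 0.7571, 1


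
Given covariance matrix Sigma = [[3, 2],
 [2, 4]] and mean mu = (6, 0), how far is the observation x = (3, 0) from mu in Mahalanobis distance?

Step 1 — centre the observation: (x - mu) = (-3, 0).

Step 2 — invert Sigma. det(Sigma) = 3·4 - (2)² = 8.
  Sigma^{-1} = (1/det) · [[d, -b], [-b, a]] = [[0.5, -0.25],
 [-0.25, 0.375]].

Step 3 — form the quadratic (x - mu)^T · Sigma^{-1} · (x - mu):
  Sigma^{-1} · (x - mu) = (-1.5, 0.75).
  (x - mu)^T · [Sigma^{-1} · (x - mu)] = (-3)·(-1.5) + (0)·(0.75) = 4.5.

Step 4 — take square root: d = √(4.5) ≈ 2.1213.

d(x, mu) = √(4.5) ≈ 2.1213


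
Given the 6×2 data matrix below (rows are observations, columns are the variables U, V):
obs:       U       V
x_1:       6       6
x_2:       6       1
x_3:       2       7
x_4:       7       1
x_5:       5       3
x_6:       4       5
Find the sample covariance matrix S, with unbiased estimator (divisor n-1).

Step 1 — column means:
  mean(U) = (6 + 6 + 2 + 7 + 5 + 4) / 6 = 30/6 = 5
  mean(V) = (6 + 1 + 7 + 1 + 3 + 5) / 6 = 23/6 = 3.8333

Step 2 — sample covariance S[i,j] = (1/(n-1)) · Σ_k (x_{k,i} - mean_i) · (x_{k,j} - mean_j), with n-1 = 5.
  S[U,U] = ((1)·(1) + (1)·(1) + (-3)·(-3) + (2)·(2) + (0)·(0) + (-1)·(-1)) / 5 = 16/5 = 3.2
  S[U,V] = ((1)·(2.1667) + (1)·(-2.8333) + (-3)·(3.1667) + (2)·(-2.8333) + (0)·(-0.8333) + (-1)·(1.1667)) / 5 = -17/5 = -3.4
  S[V,V] = ((2.1667)·(2.1667) + (-2.8333)·(-2.8333) + (3.1667)·(3.1667) + (-2.8333)·(-2.8333) + (-0.8333)·(-0.8333) + (1.1667)·(1.1667)) / 5 = 32.8333/5 = 6.5667

S is symmetric (S[j,i] = S[i,j]). Assembling:

S = [[3.2, -3.4],
 [-3.4, 6.5667]]


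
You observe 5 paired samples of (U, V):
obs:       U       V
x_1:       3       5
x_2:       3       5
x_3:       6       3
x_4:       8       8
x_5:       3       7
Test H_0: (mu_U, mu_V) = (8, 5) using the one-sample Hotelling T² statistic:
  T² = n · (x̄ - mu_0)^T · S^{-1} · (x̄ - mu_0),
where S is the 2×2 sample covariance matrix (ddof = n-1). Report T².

Step 1 — sample mean vector:
  mean(U) = (3 + 3 + 6 + 8 + 3) / 5 = 23/5 = 4.6
  mean(V) = (5 + 5 + 3 + 8 + 7) / 5 = 28/5 = 5.6
  x̄ = (4.6, 5.6),  deviation x̄ - mu_0 = (4.6, 5.6) - (8, 5) = (-3.4, 0.6).

Step 2 — sample covariance matrix, S[i,j] = (1/(n-1)) · Σ_k (x_{k,i} - mean_i) · (x_{k,j} - mean_j), divisor n-1 = 4:
  S[U,U] = ((-1.6)·(-1.6) + (-1.6)·(-1.6) + (1.4)·(1.4) + (3.4)·(3.4) + (-1.6)·(-1.6)) / 4 = 21.2/4 = 5.3
  S[U,V] = ((-1.6)·(-0.6) + (-1.6)·(-0.6) + (1.4)·(-2.6) + (3.4)·(2.4) + (-1.6)·(1.4)) / 4 = 4.2/4 = 1.05
  S[V,V] = ((-0.6)·(-0.6) + (-0.6)·(-0.6) + (-2.6)·(-2.6) + (2.4)·(2.4) + (1.4)·(1.4)) / 4 = 15.2/4 = 3.8
  S = [[5.3, 1.05],
 [1.05, 3.8]].

Step 3 — invert S. det(S) = 5.3·3.8 - (1.05)² = 19.0375.
  S^{-1} = (1/det) · [[d, -b], [-b, a]] = [[0.1996, -0.0552],
 [-0.0552, 0.2784]].

Step 4 — quadratic form (x̄ - mu_0)^T · S^{-1} · (x̄ - mu_0):
  S^{-1} · (x̄ - mu_0) = (-0.7118, 0.3546),
  (x̄ - mu_0)^T · [...] = (-3.4)·(-0.7118) + (0.6)·(0.3546) = 2.6327.

Step 5 — scale by n: T² = 5 · 2.6327 = 13.1635.

T² ≈ 13.1635
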